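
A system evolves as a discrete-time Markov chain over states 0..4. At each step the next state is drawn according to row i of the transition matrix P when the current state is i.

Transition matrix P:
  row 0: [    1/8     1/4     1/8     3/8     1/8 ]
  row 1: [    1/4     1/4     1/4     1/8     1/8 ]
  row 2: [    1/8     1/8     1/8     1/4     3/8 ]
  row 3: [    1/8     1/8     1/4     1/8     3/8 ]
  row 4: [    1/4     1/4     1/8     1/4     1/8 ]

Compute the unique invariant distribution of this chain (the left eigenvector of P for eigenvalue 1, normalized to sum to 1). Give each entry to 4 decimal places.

π = [0.1781, 0.2003, 0.1775, 0.2197, 0.2243]

Balance equations π_j = Σ_i π_i·P[i][j]:
  π_0 = 1/8·π_0 + 1/4·π_1 + 1/8·π_2 + 1/8·π_3 + 1/4·π_4
  π_1 = 1/4·π_0 + 1/4·π_1 + 1/8·π_2 + 1/8·π_3 + 1/4·π_4
  π_2 = 1/8·π_0 + 1/4·π_1 + 1/8·π_2 + 1/4·π_3 + 1/8·π_4
  π_3 = 3/8·π_0 + 1/8·π_1 + 1/4·π_2 + 1/8·π_3 + 1/4·π_4
  normalize: π_0 + π_1 + π_2 + π_3 + π_4 = 1
Solving the linear system gives exactly π = [13/73, 117/584, 311/1752, 385/1752, 131/584].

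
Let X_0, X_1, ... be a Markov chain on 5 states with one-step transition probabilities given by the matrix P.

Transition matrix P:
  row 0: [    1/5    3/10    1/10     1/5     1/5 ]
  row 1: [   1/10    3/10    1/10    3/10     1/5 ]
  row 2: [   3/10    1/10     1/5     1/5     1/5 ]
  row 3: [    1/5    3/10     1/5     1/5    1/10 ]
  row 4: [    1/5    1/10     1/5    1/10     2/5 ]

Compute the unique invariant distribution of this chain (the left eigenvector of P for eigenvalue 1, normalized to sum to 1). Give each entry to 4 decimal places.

Balance equations π_j = Σ_i π_i·P[i][j]:
  π_0 = 1/5·π_0 + 1/10·π_1 + 3/10·π_2 + 1/5·π_3 + 1/5·π_4
  π_1 = 3/10·π_0 + 3/10·π_1 + 1/10·π_2 + 3/10·π_3 + 1/10·π_4
  π_2 = 1/10·π_0 + 1/10·π_1 + 1/5·π_2 + 1/5·π_3 + 1/5·π_4
  π_3 = 1/5·π_0 + 3/10·π_1 + 1/5·π_2 + 1/5·π_3 + 1/10·π_4
  normalize: π_0 + π_1 + π_2 + π_3 + π_4 = 1
Solving the linear system gives exactly π = [125/646, 1587/7106, 1125/7106, 710/3553, 1599/7106].

π = [0.1935, 0.2233, 0.1583, 0.1998, 0.2250]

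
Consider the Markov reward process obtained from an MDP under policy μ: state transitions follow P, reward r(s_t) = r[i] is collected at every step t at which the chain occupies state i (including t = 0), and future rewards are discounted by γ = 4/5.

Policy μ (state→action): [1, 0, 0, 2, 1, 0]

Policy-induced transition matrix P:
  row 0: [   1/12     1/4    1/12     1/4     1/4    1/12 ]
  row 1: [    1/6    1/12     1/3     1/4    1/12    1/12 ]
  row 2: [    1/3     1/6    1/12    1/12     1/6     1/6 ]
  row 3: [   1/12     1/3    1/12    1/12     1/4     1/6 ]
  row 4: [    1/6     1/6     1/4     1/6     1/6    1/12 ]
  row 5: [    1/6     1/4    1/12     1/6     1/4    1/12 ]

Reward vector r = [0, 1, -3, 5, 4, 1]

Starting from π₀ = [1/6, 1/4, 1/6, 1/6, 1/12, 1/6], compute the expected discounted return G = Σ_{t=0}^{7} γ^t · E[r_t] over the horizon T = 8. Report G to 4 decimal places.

t=0: π = [0.1667, 0.2500, 0.1667, 0.1667, 0.0833, 0.1667], E[r] = 1.0833, γ^t·E[r] = 1.083333, running G = 1.083333
t=1: π = [0.1667, 0.2014, 0.1597, 0.1736, 0.1875, 0.1111], E[r] = 1.4514, γ^t·E[r] = 1.161111, running G = 2.244444
t=2: π = [0.1649, 0.2020, 0.1649, 0.1696, 0.1875, 0.1111], E[r] = 1.4161, γ^t·E[r] = 0.906296, running G = 3.150741
t=3: π = [0.1663, 0.2011, 0.1651, 0.1694, 0.1870, 0.1112], E[r] = 1.4118, γ^t·E[r] = 0.722840, running G = 3.873580
t=4: π = [0.1662, 0.2013, 0.1648, 0.1694, 0.1871, 0.1112], E[r] = 1.4138, γ^t·E[r] = 0.579091, running G = 4.452672
t=5: π = [0.1662, 0.2012, 0.1648, 0.1694, 0.1871, 0.1112], E[r] = 1.4136, γ^t·E[r] = 0.463220, running G = 4.915892
t=6: π = [0.1662, 0.2012, 0.1648, 0.1694, 0.1871, 0.1112], E[r] = 1.4136, γ^t·E[r] = 0.370563, running G = 5.286454
t=7: π = [0.1662, 0.2012, 0.1648, 0.1694, 0.1871, 0.1112], E[r] = 1.4136, γ^t·E[r] = 0.296453, running G = 5.582908

G = 5.5829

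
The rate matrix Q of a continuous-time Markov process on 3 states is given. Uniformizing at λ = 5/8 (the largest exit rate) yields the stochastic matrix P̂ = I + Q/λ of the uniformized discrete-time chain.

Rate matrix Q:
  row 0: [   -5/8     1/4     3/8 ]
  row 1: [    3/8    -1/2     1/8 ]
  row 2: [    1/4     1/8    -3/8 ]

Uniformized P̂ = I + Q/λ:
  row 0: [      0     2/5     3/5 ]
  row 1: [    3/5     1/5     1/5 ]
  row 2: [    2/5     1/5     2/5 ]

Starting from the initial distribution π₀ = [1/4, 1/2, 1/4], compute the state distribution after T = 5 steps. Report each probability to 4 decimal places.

t=0: π = [0.2500, 0.5000, 0.2500]
t=1: π = [0.4000, 0.2500, 0.3500]
t=2: π = [0.2900, 0.2800, 0.4300]
t=3: π = [0.3400, 0.2580, 0.4020]
t=4: π = [0.3156, 0.2680, 0.4164]
t=5: π = [0.3274, 0.2631, 0.4095]

π = [0.3274, 0.2631, 0.4095]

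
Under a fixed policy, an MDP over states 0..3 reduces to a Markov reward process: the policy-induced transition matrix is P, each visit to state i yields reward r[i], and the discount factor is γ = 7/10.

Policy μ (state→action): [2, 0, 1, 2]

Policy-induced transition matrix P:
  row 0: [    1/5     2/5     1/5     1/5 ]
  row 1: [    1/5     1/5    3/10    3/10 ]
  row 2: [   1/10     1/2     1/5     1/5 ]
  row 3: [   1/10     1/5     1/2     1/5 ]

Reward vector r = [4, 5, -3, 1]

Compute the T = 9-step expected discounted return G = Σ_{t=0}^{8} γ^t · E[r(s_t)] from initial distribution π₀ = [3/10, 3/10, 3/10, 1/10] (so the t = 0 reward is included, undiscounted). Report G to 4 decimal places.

t=0: π = [0.3000, 0.3000, 0.3000, 0.1000], E[r] = 1.9000, γ^t·E[r] = 1.900000, running G = 1.900000
t=1: π = [0.1600, 0.3500, 0.2600, 0.2300], E[r] = 1.8400, γ^t·E[r] = 1.288000, running G = 3.188000
t=2: π = [0.1510, 0.3100, 0.3040, 0.2350], E[r] = 1.4770, γ^t·E[r] = 0.723730, running G = 3.911730
t=3: π = [0.1461, 0.3214, 0.3015, 0.2310], E[r] = 1.5179, γ^t·E[r] = 0.520640, running G = 4.432370
t=4: π = [0.1468, 0.3197, 0.3014, 0.2321], E[r] = 1.5132, γ^t·E[r] = 0.363312, running G = 4.795682
t=5: π = [0.1466, 0.3198, 0.3016, 0.2320], E[r] = 1.5126, γ^t·E[r] = 0.254226, running G = 5.049908
t=6: π = [0.1466, 0.3198, 0.3016, 0.2320], E[r] = 1.5129, γ^t·E[r] = 0.177991, running G = 5.227899
t=7: π = [0.1466, 0.3198, 0.3016, 0.2320], E[r] = 1.5128, γ^t·E[r] = 0.124588, running G = 5.352487
t=8: π = [0.1466, 0.3198, 0.3016, 0.2320], E[r] = 1.5128, γ^t·E[r] = 0.087212, running G = 5.439699

G = 5.4397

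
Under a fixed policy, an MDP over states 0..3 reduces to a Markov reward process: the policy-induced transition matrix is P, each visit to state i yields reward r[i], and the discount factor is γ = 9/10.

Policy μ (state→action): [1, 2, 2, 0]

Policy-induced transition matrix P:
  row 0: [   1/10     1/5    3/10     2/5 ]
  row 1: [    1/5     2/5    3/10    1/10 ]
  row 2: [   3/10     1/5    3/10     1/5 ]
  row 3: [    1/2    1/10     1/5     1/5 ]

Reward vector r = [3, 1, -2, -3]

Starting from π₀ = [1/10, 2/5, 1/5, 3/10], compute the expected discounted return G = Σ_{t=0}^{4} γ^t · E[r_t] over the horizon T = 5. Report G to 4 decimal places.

G = -1.0533

t=0: π = [0.1000, 0.4000, 0.2000, 0.3000], E[r] = -0.6000, γ^t·E[r] = -0.600000, running G = -0.600000
t=1: π = [0.3000, 0.2500, 0.2700, 0.1800], E[r] = 0.0700, γ^t·E[r] = 0.063000, running G = -0.537000
t=2: π = [0.2510, 0.2320, 0.2820, 0.2350], E[r] = -0.2840, γ^t·E[r] = -0.230040, running G = -0.767040
t=3: π = [0.2736, 0.2229, 0.2765, 0.2270], E[r] = -0.1903, γ^t·E[r] = -0.138729, running G = -0.905769
t=4: π = [0.2684, 0.2219, 0.2773, 0.2324], E[r] = -0.2248, γ^t·E[r] = -0.147518, running G = -1.053286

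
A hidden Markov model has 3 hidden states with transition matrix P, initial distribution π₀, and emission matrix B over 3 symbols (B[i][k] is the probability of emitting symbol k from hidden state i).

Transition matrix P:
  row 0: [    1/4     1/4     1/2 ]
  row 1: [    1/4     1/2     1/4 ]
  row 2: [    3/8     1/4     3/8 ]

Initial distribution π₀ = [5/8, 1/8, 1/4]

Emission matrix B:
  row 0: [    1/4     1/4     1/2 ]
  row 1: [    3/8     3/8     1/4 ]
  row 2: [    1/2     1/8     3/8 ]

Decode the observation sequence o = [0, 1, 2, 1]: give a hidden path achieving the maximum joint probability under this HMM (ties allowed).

path = [0, 1, 1, 1]

t=0: δ = [1.562e-01, 4.688e-02, 1.250e-01]  (obs o_0=0)
t=1: δ = [1.172e-02, 1.465e-02, 9.766e-03]  ψ = [2, 0, 0]  (obs o_1=1)
t=2: δ = [1.831e-03, 1.831e-03, 2.197e-03]  ψ = [1, 1, 0]  (obs o_2=2)
t=3: δ = [2.060e-04, 3.433e-04, 1.144e-04]  ψ = [2, 1, 0]  (obs o_3=1)
backtrack: best end state = 1; path = [0, 1, 1, 1]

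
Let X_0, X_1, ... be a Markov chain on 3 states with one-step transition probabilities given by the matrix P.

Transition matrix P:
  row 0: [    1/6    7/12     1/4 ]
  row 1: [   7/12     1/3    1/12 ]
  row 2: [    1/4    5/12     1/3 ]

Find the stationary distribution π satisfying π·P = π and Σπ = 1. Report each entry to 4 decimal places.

π = [0.3665, 0.4410, 0.1925]

Balance equations π_j = Σ_i π_i·P[i][j]:
  π_0 = 1/6·π_0 + 7/12·π_1 + 1/4·π_2
  π_1 = 7/12·π_0 + 1/3·π_1 + 5/12·π_2
  normalize: π_0 + π_1 + π_2 = 1
Solving the linear system gives exactly π = [59/161, 71/161, 31/161].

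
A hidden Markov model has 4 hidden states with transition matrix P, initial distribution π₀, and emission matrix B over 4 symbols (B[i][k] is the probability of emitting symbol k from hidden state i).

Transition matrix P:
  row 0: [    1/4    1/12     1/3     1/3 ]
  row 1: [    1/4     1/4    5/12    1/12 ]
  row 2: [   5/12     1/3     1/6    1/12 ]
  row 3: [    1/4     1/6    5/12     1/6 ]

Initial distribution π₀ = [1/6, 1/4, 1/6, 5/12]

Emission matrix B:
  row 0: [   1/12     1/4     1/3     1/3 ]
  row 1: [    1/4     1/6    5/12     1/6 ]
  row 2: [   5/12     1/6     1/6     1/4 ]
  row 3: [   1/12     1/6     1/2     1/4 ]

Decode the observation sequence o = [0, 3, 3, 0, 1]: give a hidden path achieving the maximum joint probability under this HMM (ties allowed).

path = [2, 0, 3, 2, 0]

t=0: δ = [1.389e-02, 6.250e-02, 6.944e-02, 3.472e-02]  (obs o_0=0)
t=1: δ = [9.645e-03, 3.858e-03, 6.510e-03, 1.447e-03]  ψ = [2, 2, 1, 2]  (obs o_1=3)
t=2: δ = [9.042e-04, 3.617e-04, 8.038e-04, 8.038e-04]  ψ = [2, 2, 0, 0]  (obs o_2=3)
t=3: δ = [2.791e-05, 6.698e-05, 1.395e-04, 2.512e-05]  ψ = [2, 2, 3, 0]  (obs o_3=0)
t=4: δ = [1.454e-05, 7.752e-06, 4.651e-06, 1.938e-06]  ψ = [2, 2, 1, 2]  (obs o_4=1)
backtrack: best end state = 0; path = [2, 0, 3, 2, 0]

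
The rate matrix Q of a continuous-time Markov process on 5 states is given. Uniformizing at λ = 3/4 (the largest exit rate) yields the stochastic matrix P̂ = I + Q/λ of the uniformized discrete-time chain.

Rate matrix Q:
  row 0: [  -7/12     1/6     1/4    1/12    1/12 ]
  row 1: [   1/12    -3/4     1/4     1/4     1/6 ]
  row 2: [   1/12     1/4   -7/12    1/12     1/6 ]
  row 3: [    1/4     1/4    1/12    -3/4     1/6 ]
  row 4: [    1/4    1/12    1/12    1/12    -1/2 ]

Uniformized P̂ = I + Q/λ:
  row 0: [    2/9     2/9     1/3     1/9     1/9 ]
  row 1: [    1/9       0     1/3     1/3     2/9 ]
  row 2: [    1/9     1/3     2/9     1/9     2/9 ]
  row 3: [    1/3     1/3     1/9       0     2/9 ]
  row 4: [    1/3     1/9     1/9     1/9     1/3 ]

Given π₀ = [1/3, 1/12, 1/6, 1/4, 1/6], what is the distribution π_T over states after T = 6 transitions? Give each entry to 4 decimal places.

t=0: π = [0.3333, 0.0833, 0.1667, 0.2500, 0.1667]
t=1: π = [0.2407, 0.2315, 0.2222, 0.1019, 0.2037]
t=2: π = [0.2058, 0.1842, 0.2407, 0.1512, 0.2181]
t=3: π = [0.2160, 0.2006, 0.2245, 0.1352, 0.2236]
t=4: π = [0.2149, 0.1928, 0.2286, 0.1407, 0.2231]
t=5: π = [0.2158, 0.1956, 0.2271, 0.1383, 0.2231]
t=6: π = [0.2154, 0.1946, 0.2278, 0.1392, 0.2230]

π = [0.2154, 0.1946, 0.2278, 0.1392, 0.2230]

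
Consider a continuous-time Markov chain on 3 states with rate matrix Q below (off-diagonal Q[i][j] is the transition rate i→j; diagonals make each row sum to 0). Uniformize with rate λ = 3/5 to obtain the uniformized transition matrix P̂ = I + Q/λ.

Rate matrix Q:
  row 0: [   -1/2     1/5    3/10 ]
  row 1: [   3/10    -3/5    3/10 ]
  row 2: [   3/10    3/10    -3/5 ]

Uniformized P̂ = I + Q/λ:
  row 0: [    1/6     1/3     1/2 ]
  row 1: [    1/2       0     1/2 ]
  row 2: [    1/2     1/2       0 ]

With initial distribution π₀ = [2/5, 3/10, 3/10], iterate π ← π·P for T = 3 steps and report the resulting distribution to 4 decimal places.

π = [0.3741, 0.2884, 0.3375]

t=0: π = [0.4000, 0.3000, 0.3000]
t=1: π = [0.3667, 0.2833, 0.3500]
t=2: π = [0.3778, 0.2972, 0.3250]
t=3: π = [0.3741, 0.2884, 0.3375]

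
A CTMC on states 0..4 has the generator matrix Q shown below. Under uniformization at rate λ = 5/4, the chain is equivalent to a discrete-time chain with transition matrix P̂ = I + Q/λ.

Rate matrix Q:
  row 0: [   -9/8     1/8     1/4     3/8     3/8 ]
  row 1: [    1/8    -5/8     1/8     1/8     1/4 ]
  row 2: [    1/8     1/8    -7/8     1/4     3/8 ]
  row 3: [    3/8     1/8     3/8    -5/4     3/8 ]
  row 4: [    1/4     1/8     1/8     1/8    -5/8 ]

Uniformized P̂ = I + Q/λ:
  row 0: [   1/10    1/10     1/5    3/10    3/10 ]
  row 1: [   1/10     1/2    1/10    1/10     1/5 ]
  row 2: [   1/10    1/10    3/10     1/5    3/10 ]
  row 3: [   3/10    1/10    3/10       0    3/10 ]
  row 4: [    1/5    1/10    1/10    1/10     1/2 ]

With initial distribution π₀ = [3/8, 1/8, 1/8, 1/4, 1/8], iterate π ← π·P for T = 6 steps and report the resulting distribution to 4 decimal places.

π = [0.1628, 0.1665, 0.1796, 0.1368, 0.3542]

t=0: π = [0.3750, 0.1250, 0.1250, 0.2500, 0.1250]
t=1: π = [0.1625, 0.1500, 0.2125, 0.1625, 0.3125]
t=2: π = [0.1638, 0.1600, 0.1913, 0.1375, 0.3475]
t=3: π = [0.1623, 0.1640, 0.1821, 0.1381, 0.3535]
t=4: π = [0.1630, 0.1656, 0.1803, 0.1369, 0.3543]
t=5: π = [0.1628, 0.1662, 0.1797, 0.1369, 0.3543]
t=6: π = [0.1628, 0.1665, 0.1796, 0.1368, 0.3542]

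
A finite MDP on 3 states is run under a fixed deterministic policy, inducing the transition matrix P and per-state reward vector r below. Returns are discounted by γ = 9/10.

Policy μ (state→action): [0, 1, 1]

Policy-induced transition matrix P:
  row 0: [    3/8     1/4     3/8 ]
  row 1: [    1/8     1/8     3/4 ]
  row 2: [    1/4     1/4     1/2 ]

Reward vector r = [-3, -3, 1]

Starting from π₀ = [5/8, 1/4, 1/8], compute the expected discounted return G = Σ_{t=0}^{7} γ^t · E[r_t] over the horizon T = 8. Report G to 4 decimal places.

G = -6.9124

t=0: π = [0.6250, 0.2500, 0.1250], E[r] = -2.5000, γ^t·E[r] = -2.500000, running G = -2.500000
t=1: π = [0.2969, 0.2188, 0.4844], E[r] = -1.0625, γ^t·E[r] = -0.956250, running G = -3.456250
t=2: π = [0.2598, 0.2227, 0.5176], E[r] = -0.9297, γ^t·E[r] = -0.753047, running G = -4.209297
t=3: π = [0.2546, 0.2222, 0.5232], E[r] = -0.9072, γ^t·E[r] = -0.661368, running G = -4.870665
t=4: π = [0.2541, 0.2222, 0.5237], E[r] = -0.9052, γ^t·E[r] = -0.593870, running G = -5.464535
t=5: π = [0.2540, 0.2222, 0.5238], E[r] = -0.9048, γ^t·E[r] = -0.534276, running G = -5.998810
t=6: π = [0.2540, 0.2222, 0.5238], E[r] = -0.9048, γ^t·E[r] = -0.480831, running G = -6.479641
t=7: π = [0.2540, 0.2222, 0.5238], E[r] = -0.9048, γ^t·E[r] = -0.432745, running G = -6.912386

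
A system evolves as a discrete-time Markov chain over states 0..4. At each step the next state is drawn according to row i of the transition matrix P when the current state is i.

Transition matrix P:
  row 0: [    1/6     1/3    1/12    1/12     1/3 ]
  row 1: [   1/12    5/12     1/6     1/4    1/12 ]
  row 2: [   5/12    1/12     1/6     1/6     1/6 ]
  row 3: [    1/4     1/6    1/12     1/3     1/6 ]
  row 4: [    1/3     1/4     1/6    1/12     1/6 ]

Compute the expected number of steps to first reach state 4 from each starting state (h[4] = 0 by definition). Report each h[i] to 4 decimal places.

h = [4.8133, 6.3086, 5.3476, 5.5506, 0.0000]

First-step conditioning: h[4] = 0; for i ≠ 4, h[i] = 1 + Σ_k P[i][k]·h[k].
  h[0] = 1 + 1/6·h[0] + 1/3·h[1] + 1/12·h[2] + 1/12·h[3]
  h[1] = 1 + 1/12·h[0] + 5/12·h[1] + 1/6·h[2] + 1/4·h[3]
  h[2] = 1 + 5/12·h[0] + 1/12·h[1] + 1/6·h[2] + 1/6·h[3]
  h[3] = 1 + 1/4·h[0] + 1/6·h[1] + 1/12·h[2] + 1/3·h[3]
Solving the 4×4 linear system over states ≠ 4 gives exactly h = [13944/2897, 18276/2897, 15492/2897, 16080/2897, 0] (h[4] = 0 is the target).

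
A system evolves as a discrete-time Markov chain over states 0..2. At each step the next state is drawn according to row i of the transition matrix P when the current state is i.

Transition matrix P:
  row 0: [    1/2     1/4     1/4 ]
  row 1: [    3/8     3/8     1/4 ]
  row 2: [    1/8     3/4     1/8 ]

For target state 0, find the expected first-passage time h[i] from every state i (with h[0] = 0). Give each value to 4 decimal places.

First-step conditioning: h[0] = 0; for i ≠ 0, h[i] = 1 + Σ_k P[i][k]·h[k].
  h[1] = 1 + 3/8·h[1] + 1/4·h[2]
  h[2] = 1 + 3/4·h[1] + 1/8·h[2]
Solving the 2×2 linear system over states ≠ 0 gives exactly h = [0, 72/23, 88/23] (h[0] = 0 is the target).

h = [0.0000, 3.1304, 3.8261]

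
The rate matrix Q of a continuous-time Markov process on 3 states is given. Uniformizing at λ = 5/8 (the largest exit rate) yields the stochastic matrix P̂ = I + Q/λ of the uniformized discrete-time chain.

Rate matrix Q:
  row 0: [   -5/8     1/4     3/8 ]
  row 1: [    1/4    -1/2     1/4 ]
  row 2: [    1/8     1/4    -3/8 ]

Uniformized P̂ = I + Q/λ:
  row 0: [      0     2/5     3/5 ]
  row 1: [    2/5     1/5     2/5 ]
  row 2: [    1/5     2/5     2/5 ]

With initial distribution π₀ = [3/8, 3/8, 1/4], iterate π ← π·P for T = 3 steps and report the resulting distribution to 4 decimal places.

t=0: π = [0.3750, 0.3750, 0.2500]
t=1: π = [0.2000, 0.3250, 0.4750]
t=2: π = [0.2250, 0.3350, 0.4400]
t=3: π = [0.2220, 0.3330, 0.4450]

π = [0.2220, 0.3330, 0.4450]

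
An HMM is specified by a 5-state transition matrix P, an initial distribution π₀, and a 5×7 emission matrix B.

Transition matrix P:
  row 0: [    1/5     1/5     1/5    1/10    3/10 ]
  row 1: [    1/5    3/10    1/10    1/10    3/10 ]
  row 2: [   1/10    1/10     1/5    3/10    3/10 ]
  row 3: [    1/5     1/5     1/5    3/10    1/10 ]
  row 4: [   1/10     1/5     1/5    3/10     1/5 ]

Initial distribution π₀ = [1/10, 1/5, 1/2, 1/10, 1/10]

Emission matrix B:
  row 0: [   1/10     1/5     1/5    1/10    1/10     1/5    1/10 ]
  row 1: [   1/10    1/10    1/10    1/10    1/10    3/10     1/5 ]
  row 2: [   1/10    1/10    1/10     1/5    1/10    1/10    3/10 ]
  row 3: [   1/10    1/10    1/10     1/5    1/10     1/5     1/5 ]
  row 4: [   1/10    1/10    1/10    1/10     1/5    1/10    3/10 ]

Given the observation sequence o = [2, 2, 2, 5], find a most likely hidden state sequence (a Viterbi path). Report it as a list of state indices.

t=0: δ = [2.000e-02, 2.000e-02, 5.000e-02, 1.000e-02, 1.000e-02]  (obs o_0=2)
t=1: δ = [1.000e-03, 6.000e-04, 1.000e-03, 1.500e-03, 1.500e-03]  ψ = [2, 1, 2, 2, 2]  (obs o_1=2)
t=2: δ = [6.000e-05, 3.000e-05, 3.000e-05, 4.500e-05, 3.000e-05]  ψ = [3, 3, 3, 3, 0]  (obs o_2=2)
t=3: δ = [2.400e-06, 3.600e-06, 1.200e-06, 2.700e-06, 1.800e-06]  ψ = [0, 0, 0, 3, 0]  (obs o_3=5)
backtrack: best end state = 1; path = [2, 3, 0, 1]

path = [2, 3, 0, 1]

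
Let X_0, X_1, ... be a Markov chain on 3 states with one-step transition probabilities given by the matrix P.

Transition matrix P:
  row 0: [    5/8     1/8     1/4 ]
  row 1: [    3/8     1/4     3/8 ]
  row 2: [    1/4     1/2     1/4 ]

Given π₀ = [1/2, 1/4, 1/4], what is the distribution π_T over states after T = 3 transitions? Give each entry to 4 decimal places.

t=0: π = [0.5000, 0.2500, 0.2500]
t=1: π = [0.4688, 0.2500, 0.2813]
t=2: π = [0.4570, 0.2617, 0.2813]
t=3: π = [0.4541, 0.2632, 0.2827]

π = [0.4541, 0.2632, 0.2827]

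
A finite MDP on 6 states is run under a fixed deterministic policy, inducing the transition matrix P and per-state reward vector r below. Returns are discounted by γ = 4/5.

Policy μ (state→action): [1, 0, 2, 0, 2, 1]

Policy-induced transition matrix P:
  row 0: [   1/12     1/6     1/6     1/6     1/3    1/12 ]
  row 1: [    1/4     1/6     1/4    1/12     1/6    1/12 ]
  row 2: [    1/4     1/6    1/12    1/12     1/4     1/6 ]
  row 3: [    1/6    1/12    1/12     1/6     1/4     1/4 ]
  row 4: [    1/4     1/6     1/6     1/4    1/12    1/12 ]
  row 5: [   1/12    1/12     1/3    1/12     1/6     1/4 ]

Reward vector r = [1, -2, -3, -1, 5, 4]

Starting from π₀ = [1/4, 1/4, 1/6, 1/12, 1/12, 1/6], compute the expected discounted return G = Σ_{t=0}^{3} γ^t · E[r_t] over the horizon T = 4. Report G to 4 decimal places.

t=0: π = [0.2500, 0.2500, 0.1667, 0.0833, 0.0833, 0.1667], E[r] = 0.2500, γ^t·E[r] = 0.250000, running G = 0.250000
t=1: π = [0.1736, 0.1458, 0.1944, 0.1250, 0.2222, 0.1389], E[r] = 0.8403, γ^t·E[r] = 0.672222, running G = 0.922222
t=2: π = [0.1875, 0.1447, 0.1753, 0.1453, 0.2037, 0.1435], E[r] = 0.8194, γ^t·E[r] = 0.524444, running G = 1.446667
t=3: π = [0.1827, 0.1426, 0.1759, 0.1450, 0.2077, 0.1461], E[r] = 0.8473, γ^t·E[r] = 0.433827, running G = 1.880494

G = 1.8805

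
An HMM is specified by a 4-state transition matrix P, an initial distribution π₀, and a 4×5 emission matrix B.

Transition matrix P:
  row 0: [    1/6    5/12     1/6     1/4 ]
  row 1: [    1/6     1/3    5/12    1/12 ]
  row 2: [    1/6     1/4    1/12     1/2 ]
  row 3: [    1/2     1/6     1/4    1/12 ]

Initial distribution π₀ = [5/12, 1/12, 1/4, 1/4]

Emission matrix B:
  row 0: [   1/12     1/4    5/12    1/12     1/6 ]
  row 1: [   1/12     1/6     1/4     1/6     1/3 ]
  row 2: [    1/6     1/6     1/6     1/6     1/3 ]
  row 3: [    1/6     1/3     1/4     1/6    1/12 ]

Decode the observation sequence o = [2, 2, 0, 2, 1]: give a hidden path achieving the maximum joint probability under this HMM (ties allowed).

t=0: δ = [1.736e-01, 2.083e-02, 4.167e-02, 6.250e-02]  (obs o_0=2)
t=1: δ = [1.302e-02, 1.808e-02, 4.823e-03, 1.085e-02]  ψ = [3, 0, 0, 0]  (obs o_1=2)
t=2: δ = [4.521e-04, 5.023e-04, 1.256e-03, 5.425e-04]  ψ = [3, 1, 1, 0]  (obs o_2=0)
t=3: δ = [1.130e-04, 7.849e-05, 3.489e-05, 1.570e-04]  ψ = [3, 2, 1, 2]  (obs o_3=2)
t=4: δ = [1.962e-05, 7.849e-06, 6.541e-06, 9.419e-06]  ψ = [3, 0, 3, 0]  (obs o_4=1)
backtrack: best end state = 0; path = [0, 1, 2, 3, 0]

path = [0, 1, 2, 3, 0]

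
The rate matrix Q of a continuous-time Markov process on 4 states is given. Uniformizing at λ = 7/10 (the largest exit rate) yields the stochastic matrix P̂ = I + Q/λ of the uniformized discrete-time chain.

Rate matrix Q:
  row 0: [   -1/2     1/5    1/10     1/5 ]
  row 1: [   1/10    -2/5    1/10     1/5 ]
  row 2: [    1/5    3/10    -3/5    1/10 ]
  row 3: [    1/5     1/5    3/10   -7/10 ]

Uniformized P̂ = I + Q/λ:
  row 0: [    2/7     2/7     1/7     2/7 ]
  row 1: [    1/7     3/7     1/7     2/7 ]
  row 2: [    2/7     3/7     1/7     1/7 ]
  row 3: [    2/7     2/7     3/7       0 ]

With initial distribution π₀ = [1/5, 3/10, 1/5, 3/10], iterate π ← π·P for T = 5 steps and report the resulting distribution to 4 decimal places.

t=0: π = [0.2000, 0.3000, 0.2000, 0.3000]
t=1: π = [0.2429, 0.3571, 0.2286, 0.1714]
t=2: π = [0.2347, 0.3694, 0.1918, 0.2041]
t=3: π = [0.2329, 0.3659, 0.2012, 0.2000]
t=4: π = [0.2334, 0.3667, 0.2000, 0.1998]
t=5: π = [0.2333, 0.3667, 0.2000, 0.2000]

π = [0.2333, 0.3667, 0.2000, 0.2000]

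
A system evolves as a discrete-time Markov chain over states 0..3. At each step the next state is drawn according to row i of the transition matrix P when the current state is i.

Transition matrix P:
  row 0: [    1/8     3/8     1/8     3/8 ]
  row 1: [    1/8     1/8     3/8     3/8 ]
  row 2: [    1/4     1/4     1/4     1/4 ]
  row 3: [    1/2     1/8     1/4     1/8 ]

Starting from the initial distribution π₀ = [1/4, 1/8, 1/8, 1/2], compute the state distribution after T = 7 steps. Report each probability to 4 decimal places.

π = [0.2589, 0.2204, 0.2452, 0.2755]

t=0: π = [0.2500, 0.1250, 0.1250, 0.5000]
t=1: π = [0.3281, 0.2031, 0.2344, 0.2344]
t=2: π = [0.2422, 0.2363, 0.2344, 0.2871]
t=3: π = [0.2620, 0.2148, 0.2493, 0.2739]
t=4: π = [0.2589, 0.2216, 0.2441, 0.2754]
t=5: π = [0.2588, 0.2202, 0.2453, 0.2756]
t=6: π = [0.2590, 0.2204, 0.2452, 0.2754]
t=7: π = [0.2589, 0.2204, 0.2452, 0.2755]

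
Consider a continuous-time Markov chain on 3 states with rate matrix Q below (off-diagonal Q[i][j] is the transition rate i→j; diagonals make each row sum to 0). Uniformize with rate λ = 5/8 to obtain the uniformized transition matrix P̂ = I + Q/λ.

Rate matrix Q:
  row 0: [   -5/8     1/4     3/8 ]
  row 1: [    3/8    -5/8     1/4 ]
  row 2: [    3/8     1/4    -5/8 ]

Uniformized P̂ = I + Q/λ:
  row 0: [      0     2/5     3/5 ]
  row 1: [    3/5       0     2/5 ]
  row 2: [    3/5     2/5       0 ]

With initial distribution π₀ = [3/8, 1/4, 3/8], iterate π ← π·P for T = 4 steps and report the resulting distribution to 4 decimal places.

π = [0.3750, 0.2848, 0.3402]

t=0: π = [0.3750, 0.2500, 0.3750]
t=1: π = [0.3750, 0.3000, 0.3250]
t=2: π = [0.3750, 0.2800, 0.3450]
t=3: π = [0.3750, 0.2880, 0.3370]
t=4: π = [0.3750, 0.2848, 0.3402]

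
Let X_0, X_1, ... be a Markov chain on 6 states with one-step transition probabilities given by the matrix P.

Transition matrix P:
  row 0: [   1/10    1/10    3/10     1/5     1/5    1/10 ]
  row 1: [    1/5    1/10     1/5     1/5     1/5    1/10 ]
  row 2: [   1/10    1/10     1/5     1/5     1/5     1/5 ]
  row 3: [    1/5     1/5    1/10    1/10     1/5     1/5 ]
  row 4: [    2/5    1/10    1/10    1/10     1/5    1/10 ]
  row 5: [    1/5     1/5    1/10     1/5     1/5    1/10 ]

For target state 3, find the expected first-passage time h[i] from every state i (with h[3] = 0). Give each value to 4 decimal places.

h = [5.5556, 5.5556, 5.5556, 0.0000, 6.1111, 5.5556]

First-step conditioning: h[3] = 0; for i ≠ 3, h[i] = 1 + Σ_k P[i][k]·h[k].
  h[0] = 1 + 1/10·h[0] + 1/10·h[1] + 3/10·h[2] + 1/5·h[4] + 1/10·h[5]
  h[1] = 1 + 1/5·h[0] + 1/10·h[1] + 1/5·h[2] + 1/5·h[4] + 1/10·h[5]
  h[2] = 1 + 1/10·h[0] + 1/10·h[1] + 1/5·h[2] + 1/5·h[4] + 1/5·h[5]
  h[4] = 1 + 2/5·h[0] + 1/10·h[1] + 1/10·h[2] + 1/5·h[4] + 1/10·h[5]
  h[5] = 1 + 1/5·h[0] + 1/5·h[1] + 1/10·h[2] + 1/5·h[4] + 1/10·h[5]
Solving the 5×5 linear system over states ≠ 3 gives exactly h = [50/9, 50/9, 50/9, 0, 55/9, 50/9] (h[3] = 0 is the target).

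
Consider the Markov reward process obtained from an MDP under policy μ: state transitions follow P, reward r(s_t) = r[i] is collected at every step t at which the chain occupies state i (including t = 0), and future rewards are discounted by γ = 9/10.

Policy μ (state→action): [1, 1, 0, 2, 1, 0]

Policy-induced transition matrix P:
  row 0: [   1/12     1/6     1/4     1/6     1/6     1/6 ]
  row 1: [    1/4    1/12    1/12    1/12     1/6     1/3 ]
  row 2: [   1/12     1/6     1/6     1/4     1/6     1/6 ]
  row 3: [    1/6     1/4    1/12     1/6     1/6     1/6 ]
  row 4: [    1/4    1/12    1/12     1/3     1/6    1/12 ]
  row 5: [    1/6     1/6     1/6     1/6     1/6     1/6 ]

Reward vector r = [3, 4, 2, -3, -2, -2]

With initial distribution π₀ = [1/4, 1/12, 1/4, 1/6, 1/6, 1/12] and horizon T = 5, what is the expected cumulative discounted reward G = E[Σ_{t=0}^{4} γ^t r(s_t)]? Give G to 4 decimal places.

G = 0.9550

t=0: π = [0.2500, 0.0833, 0.2500, 0.1667, 0.1667, 0.0833], E[r] = 0.5833, γ^t·E[r] = 0.583333, running G = 0.583333
t=1: π = [0.1458, 0.1597, 0.1528, 0.2083, 0.1667, 0.1667], E[r] = 0.0903, γ^t·E[r] = 0.081250, running G = 0.664583
t=2: π = [0.1690, 0.1568, 0.1343, 0.1939, 0.1667, 0.1794], E[r] = 0.1291, γ^t·E[r] = 0.104531, running G = 0.769115
t=3: π = [0.1684, 0.1559, 0.1376, 0.1926, 0.1667, 0.1789], E[r] = 0.1349, γ^t·E[r] = 0.098367, running G = 0.867482
t=4: π = [0.1680, 0.1558, 0.1378, 0.1929, 0.1667, 0.1788], E[r] = 0.1334, γ^t·E[r] = 0.087526, running G = 0.955008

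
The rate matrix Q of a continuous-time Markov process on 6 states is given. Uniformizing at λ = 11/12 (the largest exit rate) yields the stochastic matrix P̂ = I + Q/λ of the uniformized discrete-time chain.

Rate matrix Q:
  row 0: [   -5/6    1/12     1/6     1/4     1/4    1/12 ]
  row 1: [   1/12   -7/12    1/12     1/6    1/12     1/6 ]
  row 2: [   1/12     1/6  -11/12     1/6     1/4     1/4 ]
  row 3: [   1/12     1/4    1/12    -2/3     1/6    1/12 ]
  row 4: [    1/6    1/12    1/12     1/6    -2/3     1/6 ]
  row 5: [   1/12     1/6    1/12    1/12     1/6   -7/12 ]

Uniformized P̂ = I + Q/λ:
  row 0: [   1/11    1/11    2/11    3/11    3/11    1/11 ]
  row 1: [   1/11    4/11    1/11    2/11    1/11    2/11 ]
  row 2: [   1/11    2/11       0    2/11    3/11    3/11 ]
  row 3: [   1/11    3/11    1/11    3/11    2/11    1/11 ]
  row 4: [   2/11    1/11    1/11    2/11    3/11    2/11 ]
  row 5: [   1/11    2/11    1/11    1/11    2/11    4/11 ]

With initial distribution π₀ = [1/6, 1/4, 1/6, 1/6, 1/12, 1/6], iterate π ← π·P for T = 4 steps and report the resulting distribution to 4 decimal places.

t=0: π = [0.1667, 0.2500, 0.1667, 0.1667, 0.0833, 0.1667]
t=1: π = [0.0985, 0.2197, 0.0909, 0.1970, 0.1970, 0.1970]
t=2: π = [0.1088, 0.2128, 0.0916, 0.1908, 0.1970, 0.1990]
t=3: π = [0.1088, 0.2101, 0.0925, 0.1910, 0.1986, 0.1991]
t=4: π = [0.1090, 0.2094, 0.0924, 0.1910, 0.1991, 0.1992]

π = [0.1090, 0.2094, 0.0924, 0.1910, 0.1991, 0.1992]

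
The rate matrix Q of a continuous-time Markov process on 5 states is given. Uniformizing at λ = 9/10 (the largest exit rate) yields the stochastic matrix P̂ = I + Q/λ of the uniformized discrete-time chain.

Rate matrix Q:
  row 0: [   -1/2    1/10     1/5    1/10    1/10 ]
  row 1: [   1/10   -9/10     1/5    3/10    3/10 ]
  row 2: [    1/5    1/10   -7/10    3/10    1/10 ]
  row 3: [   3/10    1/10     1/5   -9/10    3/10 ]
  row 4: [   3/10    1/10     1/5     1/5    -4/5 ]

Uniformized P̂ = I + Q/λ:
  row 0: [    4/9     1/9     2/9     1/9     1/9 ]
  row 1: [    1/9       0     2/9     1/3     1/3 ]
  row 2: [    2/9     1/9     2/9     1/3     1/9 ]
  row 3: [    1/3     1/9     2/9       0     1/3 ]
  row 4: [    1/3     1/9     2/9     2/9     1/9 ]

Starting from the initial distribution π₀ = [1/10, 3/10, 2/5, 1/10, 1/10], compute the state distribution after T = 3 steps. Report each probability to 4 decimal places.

π = [0.3211, 0.0997, 0.2222, 0.1852, 0.1717]

t=0: π = [0.1000, 0.3000, 0.4000, 0.1000, 0.1000]
t=1: π = [0.2333, 0.0778, 0.2222, 0.2667, 0.2000]
t=2: π = [0.3173, 0.1025, 0.2222, 0.1704, 0.1877]
t=3: π = [0.3211, 0.0997, 0.2222, 0.1852, 0.1717]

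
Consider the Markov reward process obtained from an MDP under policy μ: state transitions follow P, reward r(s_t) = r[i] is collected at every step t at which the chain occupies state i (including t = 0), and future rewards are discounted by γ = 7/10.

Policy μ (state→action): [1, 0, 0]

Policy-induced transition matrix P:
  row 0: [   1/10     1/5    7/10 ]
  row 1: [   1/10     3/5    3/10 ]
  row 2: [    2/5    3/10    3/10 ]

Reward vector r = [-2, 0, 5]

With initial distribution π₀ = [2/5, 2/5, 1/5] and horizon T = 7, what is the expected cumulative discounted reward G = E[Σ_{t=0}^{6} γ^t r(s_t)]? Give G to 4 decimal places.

G = 3.5639

t=0: π = [0.4000, 0.4000, 0.2000], E[r] = 0.2000, γ^t·E[r] = 0.200000, running G = 0.200000
t=1: π = [0.1600, 0.3800, 0.4600], E[r] = 1.9800, γ^t·E[r] = 1.386000, running G = 1.586000
t=2: π = [0.2380, 0.3980, 0.3640], E[r] = 1.3440, γ^t·E[r] = 0.658560, running G = 2.244560
t=3: π = [0.2092, 0.3956, 0.3952], E[r] = 1.5576, γ^t·E[r] = 0.534257, running G = 2.778817
t=4: π = [0.2186, 0.3978, 0.3837], E[r] = 1.4813, γ^t·E[r] = 0.355655, running G = 3.134472
t=5: π = [0.2151, 0.3975, 0.3874], E[r] = 1.5069, γ^t·E[r] = 0.253267, running G = 3.387739
t=6: π = [0.2162, 0.3977, 0.3860], E[r] = 1.4978, γ^t·E[r] = 0.176209, running G = 3.563948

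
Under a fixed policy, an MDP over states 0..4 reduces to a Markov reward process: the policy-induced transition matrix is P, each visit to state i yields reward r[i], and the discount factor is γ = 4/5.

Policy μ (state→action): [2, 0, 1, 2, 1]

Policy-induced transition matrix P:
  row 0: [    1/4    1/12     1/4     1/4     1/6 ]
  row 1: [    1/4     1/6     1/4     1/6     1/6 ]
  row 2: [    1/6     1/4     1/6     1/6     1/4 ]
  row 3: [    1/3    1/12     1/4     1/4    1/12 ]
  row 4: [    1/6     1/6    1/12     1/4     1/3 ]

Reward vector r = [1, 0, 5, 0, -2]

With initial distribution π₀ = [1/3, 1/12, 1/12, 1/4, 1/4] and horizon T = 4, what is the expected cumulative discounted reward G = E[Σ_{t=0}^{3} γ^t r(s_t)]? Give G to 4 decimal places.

t=0: π = [0.3333, 0.0833, 0.0833, 0.2500, 0.2500], E[r] = 0.2500, γ^t·E[r] = 0.250000, running G = 0.250000
t=1: π = [0.2431, 0.1250, 0.2014, 0.2361, 0.1944], E[r] = 0.8611, γ^t·E[r] = 0.688889, running G = 0.938889
t=2: π = [0.2367, 0.1435, 0.2008, 0.2228, 0.1962], E[r] = 0.8484, γ^t·E[r] = 0.542963, running G = 1.481852
t=3: π = [0.2355, 0.1451, 0.2006, 0.2213, 0.1975], E[r] = 0.8433, γ^t·E[r] = 0.431753, running G = 1.913605

G = 1.9136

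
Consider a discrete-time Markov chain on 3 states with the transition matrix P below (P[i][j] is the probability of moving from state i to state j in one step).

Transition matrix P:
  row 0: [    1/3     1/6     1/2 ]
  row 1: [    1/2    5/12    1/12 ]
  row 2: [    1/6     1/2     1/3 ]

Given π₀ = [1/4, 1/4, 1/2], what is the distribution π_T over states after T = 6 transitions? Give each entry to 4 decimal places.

π = [0.3424, 0.3563, 0.3012]

t=0: π = [0.2500, 0.2500, 0.5000]
t=1: π = [0.2917, 0.3958, 0.3125]
t=2: π = [0.3472, 0.3698, 0.2830]
t=3: π = [0.3478, 0.3534, 0.2988]
t=4: π = [0.3424, 0.3546, 0.3029]
t=5: π = [0.3419, 0.3563, 0.3018]
t=6: π = [0.3424, 0.3563, 0.3012]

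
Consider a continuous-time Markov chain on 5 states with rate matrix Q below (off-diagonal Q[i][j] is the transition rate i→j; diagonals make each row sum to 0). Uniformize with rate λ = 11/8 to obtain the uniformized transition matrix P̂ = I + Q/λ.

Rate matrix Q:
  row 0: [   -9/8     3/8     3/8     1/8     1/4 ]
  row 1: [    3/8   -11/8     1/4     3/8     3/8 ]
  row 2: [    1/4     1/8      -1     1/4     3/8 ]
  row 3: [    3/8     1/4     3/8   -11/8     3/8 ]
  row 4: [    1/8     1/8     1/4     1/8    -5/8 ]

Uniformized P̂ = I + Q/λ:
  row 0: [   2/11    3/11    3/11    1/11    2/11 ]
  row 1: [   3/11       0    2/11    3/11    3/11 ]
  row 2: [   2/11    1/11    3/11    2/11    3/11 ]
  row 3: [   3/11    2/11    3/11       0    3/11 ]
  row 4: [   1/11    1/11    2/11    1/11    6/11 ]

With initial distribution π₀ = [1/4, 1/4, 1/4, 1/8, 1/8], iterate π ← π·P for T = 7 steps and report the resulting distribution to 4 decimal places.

t=0: π = [0.2500, 0.2500, 0.2500, 0.1250, 0.1250]
t=1: π = [0.2045, 0.1250, 0.2386, 0.1477, 0.2841]
t=2: π = [0.1808, 0.1302, 0.2355, 0.1219, 0.3316]
t=3: π = [0.1746, 0.1230, 0.2307, 0.1249, 0.3467]
t=4: π = [0.1728, 0.1228, 0.2300, 0.1229, 0.3514]
t=5: π = [0.1722, 0.1223, 0.2296, 0.1230, 0.3529]
t=6: π = [0.1720, 0.1223, 0.2295, 0.1228, 0.3533]
t=7: π = [0.1720, 0.1222, 0.2295, 0.1228, 0.3534]

π = [0.1720, 0.1222, 0.2295, 0.1228, 0.3534]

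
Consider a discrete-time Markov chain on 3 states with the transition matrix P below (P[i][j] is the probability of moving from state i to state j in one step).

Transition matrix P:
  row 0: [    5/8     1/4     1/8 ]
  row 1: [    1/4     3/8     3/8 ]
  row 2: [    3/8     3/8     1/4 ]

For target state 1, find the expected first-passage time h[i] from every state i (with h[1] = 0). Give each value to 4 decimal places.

First-step conditioning: h[1] = 0; for i ≠ 1, h[i] = 1 + Σ_k P[i][k]·h[k].
  h[0] = 1 + 5/8·h[0] + 1/8·h[2]
  h[2] = 1 + 3/8·h[0] + 1/4·h[2]
Solving the 2×2 linear system over states ≠ 1 gives exactly h = [56/15, 0, 16/5] (h[1] = 0 is the target).

h = [3.7333, 0.0000, 3.2000]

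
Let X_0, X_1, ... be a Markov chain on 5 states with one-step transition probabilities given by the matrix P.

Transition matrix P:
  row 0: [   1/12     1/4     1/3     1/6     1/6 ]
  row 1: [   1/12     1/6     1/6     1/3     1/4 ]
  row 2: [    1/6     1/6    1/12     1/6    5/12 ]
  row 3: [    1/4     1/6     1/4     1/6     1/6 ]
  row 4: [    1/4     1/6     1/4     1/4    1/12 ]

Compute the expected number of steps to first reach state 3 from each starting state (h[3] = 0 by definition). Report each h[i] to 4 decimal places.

h = [4.5909, 3.8635, 4.5802, 0.0000, 4.2946]

First-step conditioning: h[3] = 0; for i ≠ 3, h[i] = 1 + Σ_k P[i][k]·h[k].
  h[0] = 1 + 1/12·h[0] + 1/4·h[1] + 1/3·h[2] + 1/6·h[4]
  h[1] = 1 + 1/12·h[0] + 1/6·h[1] + 1/6·h[2] + 1/4·h[4]
  h[2] = 1 + 1/6·h[0] + 1/6·h[1] + 1/12·h[2] + 5/12·h[4]
  h[4] = 1 + 1/4·h[0] + 1/6·h[1] + 1/4·h[2] + 1/12·h[4]
Solving the 4×4 linear system over states ≠ 3 gives exactly h = [10224/2227, 8604/2227, 600/131, 0, 9564/2227] (h[3] = 0 is the target).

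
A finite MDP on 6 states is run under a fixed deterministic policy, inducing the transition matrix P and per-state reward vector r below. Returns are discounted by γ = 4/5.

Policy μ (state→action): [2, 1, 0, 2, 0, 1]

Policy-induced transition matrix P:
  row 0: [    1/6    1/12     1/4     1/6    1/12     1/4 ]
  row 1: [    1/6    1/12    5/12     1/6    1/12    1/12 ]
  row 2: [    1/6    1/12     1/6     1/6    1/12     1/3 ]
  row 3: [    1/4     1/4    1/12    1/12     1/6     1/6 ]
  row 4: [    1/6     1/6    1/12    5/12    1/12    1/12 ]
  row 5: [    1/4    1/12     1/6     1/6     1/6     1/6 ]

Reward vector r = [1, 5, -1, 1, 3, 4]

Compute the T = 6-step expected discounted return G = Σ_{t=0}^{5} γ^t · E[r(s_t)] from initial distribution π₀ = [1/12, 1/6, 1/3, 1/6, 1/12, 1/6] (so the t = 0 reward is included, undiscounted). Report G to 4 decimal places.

G = 6.8527

t=0: π = [0.0833, 0.1667, 0.3333, 0.1667, 0.0833, 0.1667], E[r] = 1.6667, γ^t·E[r] = 1.666667, running G = 1.666667
t=1: π = [0.1944, 0.1181, 0.1944, 0.1736, 0.1111, 0.2083], E[r] = 1.9306, γ^t·E[r] = 1.544444, running G = 3.211111
t=2: π = [0.1985, 0.1215, 0.1887, 0.1800, 0.1152, 0.1962], E[r] = 1.9277, γ^t·E[r] = 1.233704, running G = 4.444815
t=3: π = [0.1980, 0.1229, 0.1890, 0.1805, 0.1147, 0.1949], E[r] = 1.9279, γ^t·E[r] = 0.987062, running G = 5.431877
t=4: π = [0.1979, 0.1230, 0.1893, 0.1803, 0.1146, 0.1949], E[r] = 1.9271, γ^t·E[r] = 0.789335, running G = 6.221212
t=5: π = [0.1979, 0.1229, 0.1893, 0.1803, 0.1146, 0.1949], E[r] = 1.9270, γ^t·E[r] = 0.631446, running G = 6.852657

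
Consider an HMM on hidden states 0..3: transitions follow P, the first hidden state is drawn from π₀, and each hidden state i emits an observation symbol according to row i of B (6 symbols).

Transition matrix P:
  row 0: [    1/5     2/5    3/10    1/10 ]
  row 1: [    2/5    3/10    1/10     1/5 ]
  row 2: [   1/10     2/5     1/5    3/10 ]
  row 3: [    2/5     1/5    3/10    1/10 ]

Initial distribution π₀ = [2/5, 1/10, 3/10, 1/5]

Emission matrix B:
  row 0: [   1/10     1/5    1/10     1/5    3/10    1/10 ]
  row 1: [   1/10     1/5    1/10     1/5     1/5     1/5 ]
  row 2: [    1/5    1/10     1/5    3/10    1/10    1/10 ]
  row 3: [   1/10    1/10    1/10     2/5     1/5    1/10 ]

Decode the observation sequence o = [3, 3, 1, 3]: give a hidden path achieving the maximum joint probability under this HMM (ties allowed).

t=0: δ = [8.000e-02, 2.000e-02, 9.000e-02, 8.000e-02]  (obs o_0=3)
t=1: δ = [6.400e-03, 7.200e-03, 7.200e-03, 1.080e-02]  ψ = [3, 2, 0, 2]  (obs o_1=3)
t=2: δ = [8.640e-04, 5.760e-04, 3.240e-04, 2.160e-04]  ψ = [3, 2, 3, 2]  (obs o_2=1)
t=3: δ = [4.608e-05, 6.912e-05, 7.776e-05, 4.608e-05]  ψ = [1, 0, 0, 1]  (obs o_3=3)
backtrack: best end state = 2; path = [2, 3, 0, 2]

path = [2, 3, 0, 2]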